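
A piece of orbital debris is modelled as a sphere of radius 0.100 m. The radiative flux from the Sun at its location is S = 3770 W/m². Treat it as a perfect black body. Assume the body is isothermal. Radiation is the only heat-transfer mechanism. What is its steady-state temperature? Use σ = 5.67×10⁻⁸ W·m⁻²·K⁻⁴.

T ≈ 359 K

At equilibrium, absorbed power = emitted power.
Absorbing cross-section = πr² = 0.03142 m²; emitting surface = 4πr² = 0.1257 m² (ratio 4).
S·A_cross = εσ·A_surf·T⁴  ⇒  T⁴ = S/(4σ).
T⁴ = 1.00·3770/(4·5.67×10⁻⁸) = 1.662×10¹⁰ K⁴.
T = (1.662×10¹⁰)^(1/4).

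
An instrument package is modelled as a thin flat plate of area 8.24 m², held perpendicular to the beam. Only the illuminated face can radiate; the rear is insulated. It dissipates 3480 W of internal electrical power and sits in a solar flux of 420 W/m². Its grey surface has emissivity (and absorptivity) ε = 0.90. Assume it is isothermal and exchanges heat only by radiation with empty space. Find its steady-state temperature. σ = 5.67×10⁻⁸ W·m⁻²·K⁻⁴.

At steady state, absorbed solar power + internal power = radiated power.
Absorbed: α·S·A_cross = 0.90·420·8.240 = 3115 W (cross-section A).
Total input = 3115 + 3480 = 6595 W.
Radiated: εσ·A_surf·T⁴ with A_surf = A = 8.240 m².
T⁴ = 6595/(0.90·5.67×10⁻⁸·8.240) = 1.568×10¹⁰ K⁴.

T ≈ 354 K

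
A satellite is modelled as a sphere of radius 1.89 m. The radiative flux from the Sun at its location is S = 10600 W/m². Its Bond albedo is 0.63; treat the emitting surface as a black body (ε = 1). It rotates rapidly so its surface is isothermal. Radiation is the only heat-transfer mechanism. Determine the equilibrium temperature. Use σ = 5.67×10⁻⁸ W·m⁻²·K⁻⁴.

At equilibrium, absorbed power = emitted power.
Absorbing cross-section = πr² = 11.22 m²; emitting surface = 4πr² = 44.89 m² (ratio 4).
(1−a)S·A_cross = εσ·A_surf·T⁴  ⇒  T⁴ = (1−a)S/(4σ).
T⁴ = 0.370·10600/(4·5.67×10⁻⁸) = 1.729×10¹⁰ K⁴.
T = (1.729×10¹⁰)^(1/4).

T ≈ 363 K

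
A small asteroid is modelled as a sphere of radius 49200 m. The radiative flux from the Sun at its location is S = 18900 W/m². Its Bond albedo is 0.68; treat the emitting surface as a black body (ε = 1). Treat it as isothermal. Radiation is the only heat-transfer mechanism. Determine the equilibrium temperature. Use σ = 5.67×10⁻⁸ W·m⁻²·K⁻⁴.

T ≈ 404 K

At equilibrium, absorbed power = emitted power.
Absorbing cross-section = πr² = 7.605×10⁹ m²; emitting surface = 4πr² = 3.042×10¹⁰ m² (ratio 4).
(1−a)S·A_cross = εσ·A_surf·T⁴  ⇒  T⁴ = (1−a)S/(4σ).
T⁴ = 0.320·18900/(4·5.67×10⁻⁸) = 2.667×10¹⁰ K⁴.
T = (2.667×10¹⁰)^(1/4).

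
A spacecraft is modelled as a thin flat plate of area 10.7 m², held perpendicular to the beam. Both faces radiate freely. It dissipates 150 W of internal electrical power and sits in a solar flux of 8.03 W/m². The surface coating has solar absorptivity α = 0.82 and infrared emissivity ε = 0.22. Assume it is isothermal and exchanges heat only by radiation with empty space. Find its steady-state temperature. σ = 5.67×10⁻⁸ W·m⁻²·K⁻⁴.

At steady state, absorbed solar power + internal power = radiated power.
Absorbed: α·S·A_cross = 0.82·8.03·10.70 = 70.46 W (cross-section A).
Total input = 70.46 + 150 = 220.5 W.
Radiated: εσ·A_surf·T⁴ with A_surf = 2A = 21.40 m².
T⁴ = 220.5/(0.22·5.67×10⁻⁸·21.40) = 8.258×10⁸ K⁴.

T ≈ 170 K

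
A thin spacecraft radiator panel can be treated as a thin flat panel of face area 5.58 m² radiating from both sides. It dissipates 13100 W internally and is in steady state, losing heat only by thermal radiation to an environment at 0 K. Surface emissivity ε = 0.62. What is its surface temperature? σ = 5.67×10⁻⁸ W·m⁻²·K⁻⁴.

Steady state: internal power = radiated power, P = εσA T⁴.
Radiating area A = 2·5.58 = 11.16 m².
T⁴ = P/(εσA) = 13100/(0.62·5.67×10⁻⁸·11.16) = 3.339×10¹⁰ K⁴.
T = (3.339×10¹⁰)^(1/4).

T ≈ 427 K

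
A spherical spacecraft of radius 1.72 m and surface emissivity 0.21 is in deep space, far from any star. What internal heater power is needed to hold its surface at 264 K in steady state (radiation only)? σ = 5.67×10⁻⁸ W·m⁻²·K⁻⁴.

P ≈ 2150 W

P = εσ·4πr²·T⁴.
4πr² = 37.18 m²; T⁴ = 4.858×10⁹ K⁴.
P = 0.21·5.67×10⁻⁸·37.18·4.858×10⁹.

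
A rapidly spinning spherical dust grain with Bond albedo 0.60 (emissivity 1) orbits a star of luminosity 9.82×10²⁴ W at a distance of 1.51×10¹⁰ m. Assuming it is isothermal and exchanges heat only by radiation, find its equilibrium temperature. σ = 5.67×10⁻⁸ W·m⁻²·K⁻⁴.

First find the stellar flux at distance d: S = L/(4πd²) = 9.82×10²⁴/(4π·(1.51×10¹⁰)²) = 3427 W/m².
For an isothermal sphere, absorbed (1−a)S·πr² = emitted σ·4πr²·T⁴, so T⁴ = (1−a)S/(4σ).
T⁴ = 0.400·3427/(4·5.67×10⁻⁸) = 6.045×10⁹ K⁴.

T ≈ 279 K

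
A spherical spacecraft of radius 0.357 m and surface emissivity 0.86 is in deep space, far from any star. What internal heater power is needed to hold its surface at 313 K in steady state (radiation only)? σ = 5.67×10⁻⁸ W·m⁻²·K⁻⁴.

P = εσ·4πr²·T⁴.
4πr² = 1.602 m²; T⁴ = 9.598×10⁹ K⁴.
P = 0.86·5.67×10⁻⁸·1.602·9.598×10⁹.

P ≈ 750 W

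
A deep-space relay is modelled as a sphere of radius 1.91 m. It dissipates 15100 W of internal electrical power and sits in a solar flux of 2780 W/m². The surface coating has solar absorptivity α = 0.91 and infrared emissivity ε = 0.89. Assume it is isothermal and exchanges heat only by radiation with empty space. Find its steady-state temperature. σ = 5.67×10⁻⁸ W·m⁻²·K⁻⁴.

At steady state, absorbed solar power + internal power = radiated power.
Absorbed: α·S·A_cross = 0.91·2780·11.46 = 28990 W (cross-section πr²).
Total input = 28990 + 15100 = 44090 W.
Radiated: εσ·A_surf·T⁴ with A_surf = 4πr² = 45.84 m².
T⁴ = 44090/(0.89·5.67×10⁻⁸·45.84) = 1.906×10¹⁰ K⁴.

T ≈ 372 K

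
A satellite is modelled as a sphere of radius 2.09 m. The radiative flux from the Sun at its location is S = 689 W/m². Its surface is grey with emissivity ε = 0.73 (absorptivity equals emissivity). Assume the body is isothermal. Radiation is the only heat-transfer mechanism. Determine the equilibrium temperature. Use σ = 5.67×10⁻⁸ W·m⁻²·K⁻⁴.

At equilibrium, absorbed power = emitted power.
Absorbing cross-section = πr² = 13.72 m²; emitting surface = 4πr² = 54.89 m² (ratio 4).
εS·A_cross = εσ·A_surf·T⁴  ⇒  T⁴ = S/(4σ)   (ε cancels).
T⁴ = 689/(4·5.67×10⁻⁸) = 3.038×10⁹ K⁴.
T = (3.038×10⁹)^(1/4).

T ≈ 235 K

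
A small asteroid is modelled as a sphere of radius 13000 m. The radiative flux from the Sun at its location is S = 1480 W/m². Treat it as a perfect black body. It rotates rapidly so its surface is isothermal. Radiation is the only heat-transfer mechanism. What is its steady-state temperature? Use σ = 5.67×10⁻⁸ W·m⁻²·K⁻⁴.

T ≈ 284 K

At equilibrium, absorbed power = emitted power.
Absorbing cross-section = πr² = 5.309×10⁸ m²; emitting surface = 4πr² = 2.124×10⁹ m² (ratio 4).
S·A_cross = εσ·A_surf·T⁴  ⇒  T⁴ = S/(4σ).
T⁴ = 1.00·1480/(4·5.67×10⁻⁸) = 6.526×10⁹ K⁴.
T = (6.526×10⁹)^(1/4).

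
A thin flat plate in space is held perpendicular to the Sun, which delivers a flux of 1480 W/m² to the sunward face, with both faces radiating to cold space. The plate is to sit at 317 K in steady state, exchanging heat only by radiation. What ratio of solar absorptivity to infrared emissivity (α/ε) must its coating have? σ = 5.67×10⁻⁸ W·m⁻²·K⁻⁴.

α/ε ≈ 0.774

Balance: αS·A = εσ·2A·T⁴ ⇒ α/ε = 2σT⁴/S.
α/ε = 2·5.67×10⁻⁸·(317)⁴/1480 = 2·5.67×10⁻⁸·1.010×10¹⁰/1480.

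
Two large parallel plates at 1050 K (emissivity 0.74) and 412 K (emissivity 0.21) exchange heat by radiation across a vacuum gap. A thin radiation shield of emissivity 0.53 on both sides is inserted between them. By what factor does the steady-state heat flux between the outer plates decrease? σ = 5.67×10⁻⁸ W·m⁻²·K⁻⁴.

factor ≈ 1.54

Without shield: q₀ = σΔ(T⁴)/(1/ε₁+1/ε₂−1) with denominator 5.113.
With shield the two gaps are in series; the resistances add: (1/ε₁+1/ε_s−1)+(1/ε_s+1/ε₂−1) = 2.238+5.649 = 7.887.
Heat-flux ratio q₀/q = 7.887/5.113.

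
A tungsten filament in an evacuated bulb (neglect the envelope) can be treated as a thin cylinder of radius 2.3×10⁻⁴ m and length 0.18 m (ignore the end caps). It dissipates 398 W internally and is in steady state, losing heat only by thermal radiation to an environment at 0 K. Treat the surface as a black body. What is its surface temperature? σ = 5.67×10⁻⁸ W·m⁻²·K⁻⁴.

Steady state: internal power = radiated power, P = εσA T⁴.
Radiating area A = 2πrL = 2.601×10⁻⁴ m².
T⁴ = P/(εσA) = 398/(1.0·5.67×10⁻⁸·2.601×10⁻⁴) = 2.698×10¹³ K⁴.
T = (2.698×10¹³)^(1/4).

T ≈ 2280 K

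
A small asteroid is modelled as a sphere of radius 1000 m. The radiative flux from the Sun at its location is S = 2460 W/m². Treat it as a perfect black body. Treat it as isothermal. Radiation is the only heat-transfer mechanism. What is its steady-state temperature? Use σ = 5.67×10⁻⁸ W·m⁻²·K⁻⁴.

T ≈ 323 K

At equilibrium, absorbed power = emitted power.
Absorbing cross-section = πr² = 3.142×10⁶ m²; emitting surface = 4πr² = 1.257×10⁷ m² (ratio 4).
S·A_cross = εσ·A_surf·T⁴  ⇒  T⁴ = S/(4σ).
T⁴ = 1.00·2460/(4·5.67×10⁻⁸) = 1.085×10¹⁰ K⁴.
T = (1.085×10¹⁰)^(1/4).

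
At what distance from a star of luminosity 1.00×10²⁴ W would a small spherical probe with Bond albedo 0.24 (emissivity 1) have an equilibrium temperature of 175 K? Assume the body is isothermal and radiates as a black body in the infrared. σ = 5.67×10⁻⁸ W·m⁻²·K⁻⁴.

For an isothermal black-emitting sphere, (1−a)S·πr² = σ·4πr²·T⁴ ⇒ S = 4σT⁴/(1−a).
S = 4·5.67×10⁻⁸·(175)⁴/0.760 = 279.9 W/m².
Flux falls as S = L/(4πd²), so d = √(L/(4πS)) = √(1.00×10²⁴/(4π·279.9)).

d ≈ 1.69×10¹⁰ m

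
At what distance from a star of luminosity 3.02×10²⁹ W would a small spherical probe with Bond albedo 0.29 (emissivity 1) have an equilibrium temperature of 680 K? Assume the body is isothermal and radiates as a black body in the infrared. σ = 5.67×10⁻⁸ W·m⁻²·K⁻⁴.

For an isothermal black-emitting sphere, (1−a)S·πr² = σ·4πr²·T⁴ ⇒ S = 4σT⁴/(1−a).
S = 4·5.67×10⁻⁸·(680)⁴/0.710 = 68300 W/m².
Flux falls as S = L/(4πd²), so d = √(L/(4πS)) = √(3.02×10²⁹/(4π·68300)).

d ≈ 5.93×10¹¹ m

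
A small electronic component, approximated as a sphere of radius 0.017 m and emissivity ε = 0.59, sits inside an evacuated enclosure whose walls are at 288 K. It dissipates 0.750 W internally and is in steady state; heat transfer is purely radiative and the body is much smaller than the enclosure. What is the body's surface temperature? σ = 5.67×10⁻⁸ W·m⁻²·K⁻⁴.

For a small grey body in a large enclosure, net radiated power = εσA(T⁴ − T_w⁴).
Steady state: P = εσA(T⁴ − T_w⁴) with A = 4πr² = 0.003632 m².
T⁴ = P/(εσA) + T_w⁴ = 0.750/(0.59·5.67×10⁻⁸·0.003632) + (288)⁴
    = 6.173×10⁹ + 6.880×10⁹ = 1.305×10¹⁰ K⁴.

T ≈ 338 K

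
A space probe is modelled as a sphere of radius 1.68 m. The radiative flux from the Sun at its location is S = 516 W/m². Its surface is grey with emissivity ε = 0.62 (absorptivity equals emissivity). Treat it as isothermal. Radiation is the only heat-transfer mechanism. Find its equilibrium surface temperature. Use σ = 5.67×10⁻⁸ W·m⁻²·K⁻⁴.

At equilibrium, absorbed power = emitted power.
Absorbing cross-section = πr² = 8.867 m²; emitting surface = 4πr² = 35.47 m² (ratio 4).
εS·A_cross = εσ·A_surf·T⁴  ⇒  T⁴ = S/(4σ)   (ε cancels).
T⁴ = 516/(4·5.67×10⁻⁸) = 2.275×10⁹ K⁴.
T = (2.275×10⁹)^(1/4).

T ≈ 218 K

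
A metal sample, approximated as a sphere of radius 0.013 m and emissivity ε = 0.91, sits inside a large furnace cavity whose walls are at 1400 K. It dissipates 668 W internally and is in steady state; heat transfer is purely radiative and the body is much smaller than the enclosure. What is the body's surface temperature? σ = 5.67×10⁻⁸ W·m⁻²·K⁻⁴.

For a small grey body in a large enclosure, net radiated power = εσA(T⁴ − T_w⁴).
Steady state: P = εσA(T⁴ − T_w⁴) with A = 4πr² = 0.002124 m².
T⁴ = P/(εσA) + T_w⁴ = 668/(0.91·5.67×10⁻⁸·0.002124) + (1400)⁴
    = 6.096×10¹² + 3.842×10¹² = 9.938×10¹² K⁴.

T ≈ 1780 K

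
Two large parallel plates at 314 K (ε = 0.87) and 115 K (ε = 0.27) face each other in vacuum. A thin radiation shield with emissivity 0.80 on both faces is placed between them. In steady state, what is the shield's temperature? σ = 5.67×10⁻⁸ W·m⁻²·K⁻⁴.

In steady state the net flux on the hot side equals that on the cold side.
σ(T₁⁴−T_s⁴)/D₁ = σ(T_s⁴−T₂⁴)/D₂, with D₁ = 1/ε₁+1/ε_s−1 = 1.399, D₂ = 1/ε_s+1/ε₂−1 = 3.954.
Solve for T_s⁴: T_s⁴ = (D₂·T₁⁴ + D₁·T₂⁴)/(D₁+D₂) = 7.226×10⁹ K⁴.

T_s ≈ 292 K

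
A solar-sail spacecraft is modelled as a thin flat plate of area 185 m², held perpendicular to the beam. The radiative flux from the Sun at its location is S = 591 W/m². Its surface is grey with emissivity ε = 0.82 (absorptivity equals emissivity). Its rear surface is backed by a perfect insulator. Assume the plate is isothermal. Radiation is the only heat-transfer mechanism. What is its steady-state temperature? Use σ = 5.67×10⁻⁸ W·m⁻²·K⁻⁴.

T ≈ 320 K

At equilibrium, absorbed power = emitted power.
Absorbing cross-section = A = 185.0 m²; emitting surface = A = 185.0 m² (ratio 1).
εS·A_cross = εσ·A_surf·T⁴  ⇒  T⁴ = S/(1σ)   (ε cancels).
T⁴ = 591/(1·5.67×10⁻⁸) = 1.042×10¹⁰ K⁴.
T = (1.042×10¹⁰)^(1/4).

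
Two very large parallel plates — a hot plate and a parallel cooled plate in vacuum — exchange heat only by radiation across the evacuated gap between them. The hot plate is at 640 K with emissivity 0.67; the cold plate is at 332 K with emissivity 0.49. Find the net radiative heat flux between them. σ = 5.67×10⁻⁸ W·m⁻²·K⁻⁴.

For two infinite grey parallel plates, q = σ(T₁⁴ − T₂⁴)/(1/ε₁ + 1/ε₂ − 1).
T₁⁴ − T₂⁴ = 1.678×10¹¹ − 1.215×10¹⁰ = 1.556×10¹¹ K⁴.
1/ε₁ + 1/ε₂ − 1 = 1.493 + 2.041 − 1 = 2.533.
q = 5.67×10⁻⁸ × 1.556×10¹¹ / 2.533.

q ≈ 3480 W/m²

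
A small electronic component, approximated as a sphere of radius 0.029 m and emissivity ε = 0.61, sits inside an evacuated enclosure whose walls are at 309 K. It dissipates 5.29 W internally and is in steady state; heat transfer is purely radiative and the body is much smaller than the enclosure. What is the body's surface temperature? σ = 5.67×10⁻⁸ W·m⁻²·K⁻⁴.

For a small grey body in a large enclosure, net radiated power = εσA(T⁴ − T_w⁴).
Steady state: P = εσA(T⁴ − T_w⁴) with A = 4πr² = 0.01057 m².
T⁴ = P/(εσA) + T_w⁴ = 5.29/(0.61·5.67×10⁻⁸·0.01057) + (309)⁴
    = 1.447×10¹⁰ + 9.117×10⁹ = 2.359×10¹⁰ K⁴.

T ≈ 392 K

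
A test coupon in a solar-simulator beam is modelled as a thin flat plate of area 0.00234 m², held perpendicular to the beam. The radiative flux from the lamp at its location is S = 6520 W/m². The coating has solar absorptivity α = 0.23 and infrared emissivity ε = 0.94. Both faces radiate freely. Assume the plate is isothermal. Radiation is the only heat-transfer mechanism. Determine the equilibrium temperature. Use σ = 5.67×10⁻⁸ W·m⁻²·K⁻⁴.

T ≈ 344 K

At equilibrium, absorbed power = emitted power.
Absorbing cross-section = A = 0.002340 m²; emitting surface = 2A = 0.004680 m² (ratio 2).
αS·A_cross = εσ·A_surf·T⁴  ⇒  T⁴ = αS/(ε·2σ).
T⁴ = 0.230·6520/(0.94·2·5.67×10⁻⁸) = 1.407×10¹⁰ K⁴.
T = (1.407×10¹⁰)^(1/4).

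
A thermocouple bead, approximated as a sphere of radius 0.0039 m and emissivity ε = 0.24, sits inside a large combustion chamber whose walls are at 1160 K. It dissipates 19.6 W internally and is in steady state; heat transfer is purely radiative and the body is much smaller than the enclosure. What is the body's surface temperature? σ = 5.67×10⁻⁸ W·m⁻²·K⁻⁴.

T ≈ 1750 K

For a small grey body in a large enclosure, net radiated power = εσA(T⁴ − T_w⁴).
Steady state: P = εσA(T⁴ − T_w⁴) with A = 4πr² = 1.911×10⁻⁴ m².
T⁴ = P/(εσA) + T_w⁴ = 19.6/(0.24·5.67×10⁻⁸·1.911×10⁻⁴) + (1160)⁴
    = 7.536×10¹² + 1.811×10¹² = 9.346×10¹² K⁴.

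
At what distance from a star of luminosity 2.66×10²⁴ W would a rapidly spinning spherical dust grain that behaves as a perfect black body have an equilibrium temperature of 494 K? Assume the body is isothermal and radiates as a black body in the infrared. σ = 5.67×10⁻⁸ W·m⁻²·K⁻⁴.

d ≈ 3.96×10⁹ m

For an isothermal black-emitting sphere, (1−a)S·πr² = σ·4πr²·T⁴ ⇒ S = 4σT⁴/(1−a).
S = 4·5.67×10⁻⁸·(494)⁴/1.00 = 13510 W/m².
Flux falls as S = L/(4πd²), so d = √(L/(4πS)) = √(2.66×10²⁴/(4π·13510)).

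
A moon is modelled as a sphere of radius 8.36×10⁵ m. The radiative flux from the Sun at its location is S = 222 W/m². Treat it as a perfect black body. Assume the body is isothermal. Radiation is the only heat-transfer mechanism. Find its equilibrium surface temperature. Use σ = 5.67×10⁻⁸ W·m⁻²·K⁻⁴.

At equilibrium, absorbed power = emitted power.
Absorbing cross-section = πr² = 2.196×10¹² m²; emitting surface = 4πr² = 8.783×10¹² m² (ratio 4).
S·A_cross = εσ·A_surf·T⁴  ⇒  T⁴ = S/(4σ).
T⁴ = 1.00·222/(4·5.67×10⁻⁸) = 9.788×10⁸ K⁴.
T = (9.788×10⁸)^(1/4).

T ≈ 177 K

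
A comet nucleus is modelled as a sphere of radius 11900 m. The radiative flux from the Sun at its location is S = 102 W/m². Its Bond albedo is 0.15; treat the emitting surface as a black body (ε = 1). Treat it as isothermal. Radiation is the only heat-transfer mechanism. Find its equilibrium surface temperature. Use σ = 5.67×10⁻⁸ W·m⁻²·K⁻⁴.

At equilibrium, absorbed power = emitted power.
Absorbing cross-section = πr² = 4.449×10⁸ m²; emitting surface = 4πr² = 1.780×10⁹ m² (ratio 4).
(1−a)S·A_cross = εσ·A_surf·T⁴  ⇒  T⁴ = (1−a)S/(4σ).
T⁴ = 0.850·102/(4·5.67×10⁻⁸) = 3.823×10⁸ K⁴.
T = (3.823×10⁸)^(1/4).

T ≈ 140 K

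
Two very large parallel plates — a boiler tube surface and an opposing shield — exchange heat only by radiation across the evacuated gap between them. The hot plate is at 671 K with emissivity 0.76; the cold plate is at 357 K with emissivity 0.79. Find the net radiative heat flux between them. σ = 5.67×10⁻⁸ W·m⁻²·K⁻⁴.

q ≈ 6680 W/m²

For two infinite grey parallel plates, q = σ(T₁⁴ − T₂⁴)/(1/ε₁ + 1/ε₂ − 1).
T₁⁴ − T₂⁴ = 2.027×10¹¹ − 1.624×10¹⁰ = 1.865×10¹¹ K⁴.
1/ε₁ + 1/ε₂ − 1 = 1.316 + 1.266 − 1 = 1.582.
q = 5.67×10⁻⁸ × 1.865×10¹¹ / 1.582.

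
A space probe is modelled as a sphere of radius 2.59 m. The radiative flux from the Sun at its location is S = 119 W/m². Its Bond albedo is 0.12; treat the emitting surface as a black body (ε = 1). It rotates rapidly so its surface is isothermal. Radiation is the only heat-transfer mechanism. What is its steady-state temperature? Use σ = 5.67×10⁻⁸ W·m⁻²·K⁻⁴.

At equilibrium, absorbed power = emitted power.
Absorbing cross-section = πr² = 21.07 m²; emitting surface = 4πr² = 84.30 m² (ratio 4).
(1−a)S·A_cross = εσ·A_surf·T⁴  ⇒  T⁴ = (1−a)S/(4σ).
T⁴ = 0.880·119/(4·5.67×10⁻⁸) = 4.617×10⁸ K⁴.
T = (4.617×10⁸)^(1/4).

T ≈ 147 K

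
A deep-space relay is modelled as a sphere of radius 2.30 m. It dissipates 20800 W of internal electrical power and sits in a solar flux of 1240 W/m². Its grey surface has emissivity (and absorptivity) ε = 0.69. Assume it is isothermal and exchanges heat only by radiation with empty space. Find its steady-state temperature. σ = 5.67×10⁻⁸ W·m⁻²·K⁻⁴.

At steady state, absorbed solar power + internal power = radiated power.
Absorbed: α·S·A_cross = 0.69·1240·16.62 = 14220 W (cross-section πr²).
Total input = 14220 + 20800 = 35020 W.
Radiated: εσ·A_surf·T⁴ with A_surf = 4πr² = 66.48 m².
T⁴ = 35020/(0.69·5.67×10⁻⁸·66.48) = 1.347×10¹⁰ K⁴.

T ≈ 341 K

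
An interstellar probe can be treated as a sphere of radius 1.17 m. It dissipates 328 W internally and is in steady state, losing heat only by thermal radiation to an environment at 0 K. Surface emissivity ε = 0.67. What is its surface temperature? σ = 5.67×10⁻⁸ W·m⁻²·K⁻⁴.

Steady state: internal power = radiated power, P = εσA T⁴.
Radiating area A = 4πr² = 17.20 m².
T⁴ = P/(εσA) = 328/(0.67·5.67×10⁻⁸·17.20) = 5.019×10⁸ K⁴.
T = (5.019×10⁸)^(1/4).

T ≈ 150 K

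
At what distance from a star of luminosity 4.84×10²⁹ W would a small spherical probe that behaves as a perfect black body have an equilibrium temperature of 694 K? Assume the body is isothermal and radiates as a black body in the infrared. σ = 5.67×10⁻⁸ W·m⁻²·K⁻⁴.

d ≈ 8.56×10¹¹ m

For an isothermal black-emitting sphere, (1−a)S·πr² = σ·4πr²·T⁴ ⇒ S = 4σT⁴/(1−a).
S = 4·5.67×10⁻⁸·(694)⁴/1.00 = 52610 W/m².
Flux falls as S = L/(4πd²), so d = √(L/(4πS)) = √(4.84×10²⁹/(4π·52610)).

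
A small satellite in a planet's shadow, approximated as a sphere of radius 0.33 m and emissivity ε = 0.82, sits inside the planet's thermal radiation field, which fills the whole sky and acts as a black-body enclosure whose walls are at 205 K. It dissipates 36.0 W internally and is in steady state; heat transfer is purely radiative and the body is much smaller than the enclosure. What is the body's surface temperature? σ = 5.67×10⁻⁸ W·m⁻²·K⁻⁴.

T ≈ 220 K

For a small grey body in a large enclosure, net radiated power = εσA(T⁴ − T_w⁴).
Steady state: P = εσA(T⁴ − T_w⁴) with A = 4πr² = 1.368 m².
T⁴ = P/(εσA) + T_w⁴ = 36.0/(0.82·5.67×10⁻⁸·1.368) + (205)⁴
    = 5.658×10⁸ + 1.766×10⁹ = 2.332×10⁹ K⁴.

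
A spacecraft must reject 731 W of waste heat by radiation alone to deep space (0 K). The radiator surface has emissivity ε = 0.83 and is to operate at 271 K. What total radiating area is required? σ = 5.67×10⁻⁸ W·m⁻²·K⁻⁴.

P = εσA T⁴ ⇒ A = P/(εσT⁴).
T⁴ = 5.394×10⁹ K⁴.
A = 731/(0.83 × 5.67×10⁻⁸ × 5.394×10⁹).

A ≈ 2.88 m²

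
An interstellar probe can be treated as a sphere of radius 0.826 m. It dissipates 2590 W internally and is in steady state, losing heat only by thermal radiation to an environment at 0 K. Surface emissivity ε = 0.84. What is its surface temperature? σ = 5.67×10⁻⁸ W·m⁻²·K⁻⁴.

T ≈ 282 K

Steady state: internal power = radiated power, P = εσA T⁴.
Radiating area A = 4πr² = 8.574 m².
T⁴ = P/(εσA) = 2590/(0.84·5.67×10⁻⁸·8.574) = 6.343×10⁹ K⁴.
T = (6.343×10⁹)^(1/4).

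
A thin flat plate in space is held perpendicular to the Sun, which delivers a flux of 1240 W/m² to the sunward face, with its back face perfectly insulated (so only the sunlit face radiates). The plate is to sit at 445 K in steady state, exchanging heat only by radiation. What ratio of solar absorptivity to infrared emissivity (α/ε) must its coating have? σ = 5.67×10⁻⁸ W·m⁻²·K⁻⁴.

α/ε ≈ 1.79

Balance: αS·A = εσ·1A·T⁴ ⇒ α/ε = σT⁴/S.
α/ε = 5.67×10⁻⁸·(445)⁴/1240 = 5.67×10⁻⁸·3.921×10¹⁰/1240.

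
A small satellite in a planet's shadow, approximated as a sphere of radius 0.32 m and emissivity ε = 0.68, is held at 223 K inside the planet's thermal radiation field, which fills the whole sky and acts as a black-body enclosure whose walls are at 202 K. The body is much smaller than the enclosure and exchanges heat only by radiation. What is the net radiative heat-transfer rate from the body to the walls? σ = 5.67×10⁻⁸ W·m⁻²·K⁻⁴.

For a small grey body in a large enclosure: P_net = εσA(T_body⁴ − T_wall⁴).
A = 4πr² = 1.287 m²; T_body⁴ − T_wall⁴ = 2.473×10⁹ − 1.665×10⁹ = 8.080×10⁸ K⁴.
|P_net| = 0.68·5.67×10⁻⁸·1.287·8.080×10⁸.

P_net ≈ 40.1 W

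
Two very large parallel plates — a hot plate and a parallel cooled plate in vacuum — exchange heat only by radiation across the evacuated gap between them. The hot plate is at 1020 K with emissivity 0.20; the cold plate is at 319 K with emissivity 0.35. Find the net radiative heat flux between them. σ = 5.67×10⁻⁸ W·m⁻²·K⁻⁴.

For two infinite grey parallel plates, q = σ(T₁⁴ − T₂⁴)/(1/ε₁ + 1/ε₂ − 1).
T₁⁴ − T₂⁴ = 1.082×10¹² − 1.036×10¹⁰ = 1.072×10¹² K⁴.
1/ε₁ + 1/ε₂ − 1 = 5.000 + 2.857 − 1 = 6.857.
q = 5.67×10⁻⁸ × 1.072×10¹² / 6.857.

q ≈ 8860 W/m²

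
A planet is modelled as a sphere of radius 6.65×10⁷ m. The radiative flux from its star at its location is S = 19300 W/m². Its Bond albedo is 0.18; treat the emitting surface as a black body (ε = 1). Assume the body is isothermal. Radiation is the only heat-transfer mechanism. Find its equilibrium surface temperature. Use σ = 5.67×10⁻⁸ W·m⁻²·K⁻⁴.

T ≈ 514 K

At equilibrium, absorbed power = emitted power.
Absorbing cross-section = πr² = 1.389×10¹⁶ m²; emitting surface = 4πr² = 5.557×10¹⁶ m² (ratio 4).
(1−a)S·A_cross = εσ·A_surf·T⁴  ⇒  T⁴ = (1−a)S/(4σ).
T⁴ = 0.820·19300/(4·5.67×10⁻⁸) = 6.978×10¹⁰ K⁴.
T = (6.978×10¹⁰)^(1/4).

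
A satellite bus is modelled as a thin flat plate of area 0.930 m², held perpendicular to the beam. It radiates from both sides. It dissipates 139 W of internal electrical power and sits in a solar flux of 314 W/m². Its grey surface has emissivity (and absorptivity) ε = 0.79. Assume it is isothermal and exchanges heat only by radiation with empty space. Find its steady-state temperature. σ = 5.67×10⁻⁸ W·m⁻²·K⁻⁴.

T ≈ 258 K

At steady state, absorbed solar power + internal power = radiated power.
Absorbed: α·S·A_cross = 0.79·314·0.9300 = 230.7 W (cross-section A).
Total input = 230.7 + 139 = 369.7 W.
Radiated: εσ·A_surf·T⁴ with A_surf = 2A = 1.860 m².
T⁴ = 369.7/(0.79·5.67×10⁻⁸·1.860) = 4.437×10⁹ K⁴.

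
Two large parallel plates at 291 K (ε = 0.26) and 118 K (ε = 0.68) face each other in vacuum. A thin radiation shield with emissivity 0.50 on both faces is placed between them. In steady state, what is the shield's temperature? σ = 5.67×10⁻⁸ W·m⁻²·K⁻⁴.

T_s ≈ 225 K

In steady state the net flux on the hot side equals that on the cold side.
σ(T₁⁴−T_s⁴)/D₁ = σ(T_s⁴−T₂⁴)/D₂, with D₁ = 1/ε₁+1/ε_s−1 = 4.846, D₂ = 1/ε_s+1/ε₂−1 = 2.471.
Solve for T_s⁴: T_s⁴ = (D₂·T₁⁴ + D₁·T₂⁴)/(D₁+D₂) = 2.550×10⁹ K⁴.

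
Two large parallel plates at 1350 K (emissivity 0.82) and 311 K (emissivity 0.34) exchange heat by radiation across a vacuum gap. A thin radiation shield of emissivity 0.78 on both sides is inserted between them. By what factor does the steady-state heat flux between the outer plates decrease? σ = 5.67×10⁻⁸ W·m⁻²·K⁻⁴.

Without shield: q₀ = σΔ(T⁴)/(1/ε₁+1/ε₂−1) with denominator 3.161.
With shield the two gaps are in series; the resistances add: (1/ε₁+1/ε_s−1)+(1/ε_s+1/ε₂−1) = 1.502+3.223 = 4.725.
Heat-flux ratio q₀/q = 4.725/3.161.

factor ≈ 1.49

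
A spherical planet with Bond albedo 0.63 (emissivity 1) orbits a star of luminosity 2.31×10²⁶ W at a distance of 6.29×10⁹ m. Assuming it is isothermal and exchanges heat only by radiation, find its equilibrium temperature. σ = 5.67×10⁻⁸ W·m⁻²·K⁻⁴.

First find the stellar flux at distance d: S = L/(4πd²) = 2.31×10²⁶/(4π·(6.29×10⁹)²) = 4.646×10⁵ W/m².
For an isothermal sphere, absorbed (1−a)S·πr² = emitted σ·4πr²·T⁴, so T⁴ = (1−a)S/(4σ).
T⁴ = 0.370·4.646×10⁵/(4·5.67×10⁻⁸) = 7.580×10¹¹ K⁴.

T ≈ 933 K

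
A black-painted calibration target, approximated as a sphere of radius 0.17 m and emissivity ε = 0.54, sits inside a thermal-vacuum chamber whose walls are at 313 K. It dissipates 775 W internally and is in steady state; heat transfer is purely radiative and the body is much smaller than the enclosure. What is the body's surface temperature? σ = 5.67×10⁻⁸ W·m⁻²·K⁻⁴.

T ≈ 531 K

For a small grey body in a large enclosure, net radiated power = εσA(T⁴ − T_w⁴).
Steady state: P = εσA(T⁴ − T_w⁴) with A = 4πr² = 0.3632 m².
T⁴ = P/(εσA) + T_w⁴ = 775/(0.54·5.67×10⁻⁸·0.3632) + (313)⁴
    = 6.970×10¹⁰ + 9.598×10⁹ = 7.930×10¹⁰ K⁴.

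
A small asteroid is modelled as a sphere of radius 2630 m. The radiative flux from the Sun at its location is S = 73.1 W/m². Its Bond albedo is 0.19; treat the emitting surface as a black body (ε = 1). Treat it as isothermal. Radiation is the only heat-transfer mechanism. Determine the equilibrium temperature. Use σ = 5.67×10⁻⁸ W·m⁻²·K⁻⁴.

At equilibrium, absorbed power = emitted power.
Absorbing cross-section = πr² = 2.173×10⁷ m²; emitting surface = 4πr² = 8.692×10⁷ m² (ratio 4).
(1−a)S·A_cross = εσ·A_surf·T⁴  ⇒  T⁴ = (1−a)S/(4σ).
T⁴ = 0.810·73.1/(4·5.67×10⁻⁸) = 2.611×10⁸ K⁴.
T = (2.611×10⁸)^(1/4).

T ≈ 127 K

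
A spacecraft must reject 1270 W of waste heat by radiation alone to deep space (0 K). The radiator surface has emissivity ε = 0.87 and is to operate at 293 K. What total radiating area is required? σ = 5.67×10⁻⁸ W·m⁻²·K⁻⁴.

P = εσA T⁴ ⇒ A = P/(εσT⁴).
T⁴ = 7.370×10⁹ K⁴.
A = 1270/(0.87 × 5.67×10⁻⁸ × 7.370×10⁹).

A ≈ 3.49 m²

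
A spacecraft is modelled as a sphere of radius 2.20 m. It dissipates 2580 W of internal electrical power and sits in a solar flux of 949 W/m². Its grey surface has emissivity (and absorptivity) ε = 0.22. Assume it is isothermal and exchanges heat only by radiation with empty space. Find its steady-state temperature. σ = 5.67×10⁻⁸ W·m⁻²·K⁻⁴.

T ≈ 295 K

At steady state, absorbed solar power + internal power = radiated power.
Absorbed: α·S·A_cross = 0.22·949·15.21 = 3175 W (cross-section πr²).
Total input = 3175 + 2580 = 5755 W.
Radiated: εσ·A_surf·T⁴ with A_surf = 4πr² = 60.82 m².
T⁴ = 5755/(0.22·5.67×10⁻⁸·60.82) = 7.585×10⁹ K⁴.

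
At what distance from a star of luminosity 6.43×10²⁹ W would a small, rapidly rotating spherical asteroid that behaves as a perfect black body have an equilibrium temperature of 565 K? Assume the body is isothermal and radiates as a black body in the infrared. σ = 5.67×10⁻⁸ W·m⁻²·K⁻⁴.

For an isothermal black-emitting sphere, (1−a)S·πr² = σ·4πr²·T⁴ ⇒ S = 4σT⁴/(1−a).
S = 4·5.67×10⁻⁸·(565)⁴/1.00 = 23110 W/m².
Flux falls as S = L/(4πd²), so d = √(L/(4πS)) = √(6.43×10²⁹/(4π·23110)).

d ≈ 1.49×10¹² m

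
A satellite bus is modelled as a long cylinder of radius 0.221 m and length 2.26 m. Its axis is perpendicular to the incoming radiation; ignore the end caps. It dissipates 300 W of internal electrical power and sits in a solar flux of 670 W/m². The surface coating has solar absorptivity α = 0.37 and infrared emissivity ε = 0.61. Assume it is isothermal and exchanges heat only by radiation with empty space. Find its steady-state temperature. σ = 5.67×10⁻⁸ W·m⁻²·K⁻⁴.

At steady state, absorbed solar power + internal power = radiated power.
Absorbed: α·S·A_cross = 0.37·670·0.9989 = 247.6 W (cross-section 2rL).
Total input = 247.6 + 300 = 547.6 W.
Radiated: εσ·A_surf·T⁴ with A_surf = 2πrL = 3.138 m².
T⁴ = 547.6/(0.61·5.67×10⁻⁸·3.138) = 5.045×10⁹ K⁴.

T ≈ 267 K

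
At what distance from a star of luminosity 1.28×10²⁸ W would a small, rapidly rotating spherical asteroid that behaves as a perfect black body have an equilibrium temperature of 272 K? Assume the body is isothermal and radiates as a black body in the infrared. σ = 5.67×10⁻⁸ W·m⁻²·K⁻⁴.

For an isothermal black-emitting sphere, (1−a)S·πr² = σ·4πr²·T⁴ ⇒ S = 4σT⁴/(1−a).
S = 4·5.67×10⁻⁸·(272)⁴/1.00 = 1241 W/m².
Flux falls as S = L/(4πd²), so d = √(L/(4πS)) = √(1.28×10²⁸/(4π·1241)).

d ≈ 9.06×10¹¹ m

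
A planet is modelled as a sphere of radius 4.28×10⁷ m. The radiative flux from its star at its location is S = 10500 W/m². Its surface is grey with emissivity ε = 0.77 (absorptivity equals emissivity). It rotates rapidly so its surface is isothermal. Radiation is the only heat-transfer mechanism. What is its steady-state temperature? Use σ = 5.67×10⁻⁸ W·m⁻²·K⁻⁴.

T ≈ 464 K

At equilibrium, absorbed power = emitted power.
Absorbing cross-section = πr² = 5.755×10¹⁵ m²; emitting surface = 4πr² = 2.302×10¹⁶ m² (ratio 4).
εS·A_cross = εσ·A_surf·T⁴  ⇒  T⁴ = S/(4σ)   (ε cancels).
T⁴ = 10500/(4·5.67×10⁻⁸) = 4.630×10¹⁰ K⁴.
T = (4.630×10¹⁰)^(1/4).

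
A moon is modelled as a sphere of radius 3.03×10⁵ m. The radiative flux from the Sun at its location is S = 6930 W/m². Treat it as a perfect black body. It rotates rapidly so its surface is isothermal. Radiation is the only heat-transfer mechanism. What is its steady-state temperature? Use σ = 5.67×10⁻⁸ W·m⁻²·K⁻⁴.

T ≈ 418 K

At equilibrium, absorbed power = emitted power.
Absorbing cross-section = πr² = 2.884×10¹¹ m²; emitting surface = 4πr² = 1.154×10¹² m² (ratio 4).
S·A_cross = εσ·A_surf·T⁴  ⇒  T⁴ = S/(4σ).
T⁴ = 1.00·6930/(4·5.67×10⁻⁸) = 3.056×10¹⁰ K⁴.
T = (3.056×10¹⁰)^(1/4).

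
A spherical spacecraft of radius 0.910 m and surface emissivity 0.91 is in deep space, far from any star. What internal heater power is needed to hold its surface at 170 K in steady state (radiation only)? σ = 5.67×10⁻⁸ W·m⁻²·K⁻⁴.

P = εσ·4πr²·T⁴.
4πr² = 10.41 m²; T⁴ = 8.352×10⁸ K⁴.
P = 0.91·5.67×10⁻⁸·10.41·8.352×10⁸.

P ≈ 448 W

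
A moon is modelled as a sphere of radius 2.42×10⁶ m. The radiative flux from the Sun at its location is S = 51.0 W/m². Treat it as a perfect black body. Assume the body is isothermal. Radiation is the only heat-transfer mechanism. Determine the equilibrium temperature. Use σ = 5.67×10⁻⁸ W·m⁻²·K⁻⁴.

T ≈ 122 K

At equilibrium, absorbed power = emitted power.
Absorbing cross-section = πr² = 1.840×10¹³ m²; emitting surface = 4πr² = 7.359×10¹³ m² (ratio 4).
S·A_cross = εσ·A_surf·T⁴  ⇒  T⁴ = S/(4σ).
T⁴ = 1.00·51.0/(4·5.67×10⁻⁸) = 2.249×10⁸ K⁴.
T = (2.249×10⁸)^(1/4).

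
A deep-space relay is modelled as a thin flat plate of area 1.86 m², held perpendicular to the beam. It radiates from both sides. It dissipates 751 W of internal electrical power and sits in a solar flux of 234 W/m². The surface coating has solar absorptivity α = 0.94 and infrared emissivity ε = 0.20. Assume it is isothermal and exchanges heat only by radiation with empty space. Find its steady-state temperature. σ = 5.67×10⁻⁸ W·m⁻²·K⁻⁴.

At steady state, absorbed solar power + internal power = radiated power.
Absorbed: α·S·A_cross = 0.94·234·1.860 = 409.1 W (cross-section A).
Total input = 409.1 + 751 = 1160 W.
Radiated: εσ·A_surf·T⁴ with A_surf = 2A = 3.720 m².
T⁴ = 1160/(0.20·5.67×10⁻⁸·3.720) = 2.750×10¹⁰ K⁴.

T ≈ 407 K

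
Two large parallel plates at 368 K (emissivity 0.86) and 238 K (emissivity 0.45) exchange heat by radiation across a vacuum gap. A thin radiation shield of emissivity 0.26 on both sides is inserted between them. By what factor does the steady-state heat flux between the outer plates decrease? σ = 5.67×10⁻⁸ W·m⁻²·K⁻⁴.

factor ≈ 3.81

Without shield: q₀ = σΔ(T⁴)/(1/ε₁+1/ε₂−1) with denominator 2.385.
With shield the two gaps are in series; the resistances add: (1/ε₁+1/ε_s−1)+(1/ε_s+1/ε₂−1) = 4.009+5.068 = 9.077.
Heat-flux ratio q₀/q = 9.077/2.385.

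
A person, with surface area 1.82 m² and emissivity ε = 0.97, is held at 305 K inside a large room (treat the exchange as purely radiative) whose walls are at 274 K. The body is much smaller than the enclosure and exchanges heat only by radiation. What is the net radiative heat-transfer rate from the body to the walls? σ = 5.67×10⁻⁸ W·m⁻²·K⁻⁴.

For a small grey body in a large enclosure: P_net = εσA(T_body⁴ − T_wall⁴).
A = 1.82 m²; T_body⁴ − T_wall⁴ = 8.654×10⁹ − 5.636×10⁹ = 3.017×10⁹ K⁴.
|P_net| = 0.97·5.67×10⁻⁸·1.820·3.017×10⁹.

P_net ≈ 302 W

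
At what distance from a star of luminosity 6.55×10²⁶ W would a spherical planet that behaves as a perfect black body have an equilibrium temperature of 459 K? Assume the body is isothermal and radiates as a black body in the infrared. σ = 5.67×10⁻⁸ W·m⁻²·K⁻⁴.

For an isothermal black-emitting sphere, (1−a)S·πr² = σ·4πr²·T⁴ ⇒ S = 4σT⁴/(1−a).
S = 4·5.67×10⁻⁸·(459)⁴/1.00 = 10070 W/m².
Flux falls as S = L/(4πd²), so d = √(L/(4πS)) = √(6.55×10²⁶/(4π·10070)).

d ≈ 7.20×10¹⁰ m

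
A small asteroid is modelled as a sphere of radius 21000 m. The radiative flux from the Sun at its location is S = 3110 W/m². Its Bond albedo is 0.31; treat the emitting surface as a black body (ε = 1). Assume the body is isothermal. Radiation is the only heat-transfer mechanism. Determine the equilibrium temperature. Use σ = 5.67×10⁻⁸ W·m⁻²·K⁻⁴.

T ≈ 312 K

At equilibrium, absorbed power = emitted power.
Absorbing cross-section = πr² = 1.385×10⁹ m²; emitting surface = 4πr² = 5.542×10⁹ m² (ratio 4).
(1−a)S·A_cross = εσ·A_surf·T⁴  ⇒  T⁴ = (1−a)S/(4σ).
T⁴ = 0.690·3110/(4·5.67×10⁻⁸) = 9.462×10⁹ K⁴.
T = (9.462×10⁹)^(1/4).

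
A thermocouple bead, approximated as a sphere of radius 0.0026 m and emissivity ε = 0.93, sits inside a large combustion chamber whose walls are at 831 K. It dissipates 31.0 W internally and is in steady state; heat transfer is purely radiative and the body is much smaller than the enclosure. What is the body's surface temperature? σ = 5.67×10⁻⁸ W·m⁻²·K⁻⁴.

For a small grey body in a large enclosure, net radiated power = εσA(T⁴ − T_w⁴).
Steady state: P = εσA(T⁴ − T_w⁴) with A = 4πr² = 8.495×10⁻⁵ m².
T⁴ = P/(εσA) + T_w⁴ = 31.0/(0.93·5.67×10⁻⁸·8.495×10⁻⁵) + (831)⁴
    = 6.921×10¹² + 4.769×10¹¹ = 7.397×10¹² K⁴.

T ≈ 1650 K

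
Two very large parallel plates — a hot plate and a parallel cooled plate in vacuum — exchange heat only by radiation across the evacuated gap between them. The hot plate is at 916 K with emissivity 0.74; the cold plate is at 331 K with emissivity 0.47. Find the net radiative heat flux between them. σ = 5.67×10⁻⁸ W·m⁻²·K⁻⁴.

For two infinite grey parallel plates, q = σ(T₁⁴ − T₂⁴)/(1/ε₁ + 1/ε₂ − 1).
T₁⁴ − T₂⁴ = 7.040×10¹¹ − 1.200×10¹⁰ = 6.920×10¹¹ K⁴.
1/ε₁ + 1/ε₂ − 1 = 1.351 + 2.128 − 1 = 2.479.
q = 5.67×10⁻⁸ × 6.920×10¹¹ / 2.479.

q ≈ 15800 W/m²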